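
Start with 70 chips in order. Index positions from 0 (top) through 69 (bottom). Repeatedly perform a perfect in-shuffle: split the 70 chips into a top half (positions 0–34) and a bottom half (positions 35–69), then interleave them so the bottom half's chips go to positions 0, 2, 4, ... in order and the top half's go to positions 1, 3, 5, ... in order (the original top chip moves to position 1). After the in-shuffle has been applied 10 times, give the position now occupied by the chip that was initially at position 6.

67

Track the chip's position through each in-shuffle:
6 → 13 → 27 → 55 → 40 → 10 → 21 → 43 → 16 → 33 → 67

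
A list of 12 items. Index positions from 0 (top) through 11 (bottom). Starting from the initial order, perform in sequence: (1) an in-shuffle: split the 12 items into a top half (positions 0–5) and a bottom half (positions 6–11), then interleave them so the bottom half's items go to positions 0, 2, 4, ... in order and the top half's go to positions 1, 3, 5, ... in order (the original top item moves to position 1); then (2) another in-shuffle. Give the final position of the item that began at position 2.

11

Track the item from position 2 forward through each operation:
  after op 1 (in-shuffle): 2 → 5
  after op 2 (in-shuffle): 5 → 11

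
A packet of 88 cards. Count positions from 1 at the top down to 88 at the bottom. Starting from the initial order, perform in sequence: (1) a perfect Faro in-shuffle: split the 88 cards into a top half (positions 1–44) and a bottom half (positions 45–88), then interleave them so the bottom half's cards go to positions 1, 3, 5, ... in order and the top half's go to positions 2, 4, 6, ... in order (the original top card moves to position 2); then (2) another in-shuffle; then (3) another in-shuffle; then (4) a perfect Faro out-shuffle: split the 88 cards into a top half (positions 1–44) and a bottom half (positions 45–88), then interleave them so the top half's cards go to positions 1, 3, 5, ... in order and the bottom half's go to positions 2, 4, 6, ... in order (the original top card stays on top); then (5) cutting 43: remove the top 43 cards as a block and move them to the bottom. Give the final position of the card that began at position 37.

14

Track the card from position 37 forward through each operation:
  after op 1 (in-shuffle): 37 → 74
  after op 2 (in-shuffle): 74 → 59
  after op 3 (in-shuffle): 59 → 29
  after op 4 (out-shuffle): 29 → 57
  after op 5 (cut 43): 57 → 14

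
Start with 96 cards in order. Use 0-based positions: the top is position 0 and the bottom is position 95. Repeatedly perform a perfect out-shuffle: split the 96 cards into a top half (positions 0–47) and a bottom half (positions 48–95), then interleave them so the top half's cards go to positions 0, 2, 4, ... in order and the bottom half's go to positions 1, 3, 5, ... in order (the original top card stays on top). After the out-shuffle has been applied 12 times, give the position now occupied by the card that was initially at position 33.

Track the card's position through each out-shuffle:
33 → 66 → 37 → 74 → 53 → 11 → 22 → 44 → 88 → 81 → 67 → 39 → 78

78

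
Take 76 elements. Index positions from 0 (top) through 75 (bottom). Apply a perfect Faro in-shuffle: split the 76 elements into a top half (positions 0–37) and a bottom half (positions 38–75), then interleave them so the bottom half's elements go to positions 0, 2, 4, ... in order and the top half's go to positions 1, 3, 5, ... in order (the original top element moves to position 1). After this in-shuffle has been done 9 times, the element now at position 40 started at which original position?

Work backwards from position 40, undoing one in-shuffle at a time:
40 ← 58 ← 67 ← 33 ← 16 ← 46 ← 61 ← 30 ← 53 ← 26
So the element now at position 40 started at position 26.

26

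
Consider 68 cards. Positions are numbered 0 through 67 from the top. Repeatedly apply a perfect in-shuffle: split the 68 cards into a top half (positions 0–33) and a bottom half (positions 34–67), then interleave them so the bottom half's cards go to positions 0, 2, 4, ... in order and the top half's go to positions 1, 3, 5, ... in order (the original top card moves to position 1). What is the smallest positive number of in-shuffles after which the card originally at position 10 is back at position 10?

22

Follow position 10 under repeated in-shuffles:
10 → 21 → 43 → 18 → 37 → 6 → 13 → 27 → ... → 10 (length 22)
It first returns after 22 in-shuffles.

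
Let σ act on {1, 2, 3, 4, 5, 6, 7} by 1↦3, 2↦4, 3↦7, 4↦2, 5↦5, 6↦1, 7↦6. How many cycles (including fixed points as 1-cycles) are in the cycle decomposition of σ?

3

Cycle decomposition: (1 3 7 6) (2 4) (5).
3 cycles.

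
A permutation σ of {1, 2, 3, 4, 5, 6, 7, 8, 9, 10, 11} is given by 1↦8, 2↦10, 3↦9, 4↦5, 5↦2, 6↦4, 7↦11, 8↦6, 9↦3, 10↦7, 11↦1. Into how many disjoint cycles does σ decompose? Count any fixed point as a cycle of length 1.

2

Cycle decomposition: (1 8 6 4 5 2 10 7 11) (3 9).
2 cycles.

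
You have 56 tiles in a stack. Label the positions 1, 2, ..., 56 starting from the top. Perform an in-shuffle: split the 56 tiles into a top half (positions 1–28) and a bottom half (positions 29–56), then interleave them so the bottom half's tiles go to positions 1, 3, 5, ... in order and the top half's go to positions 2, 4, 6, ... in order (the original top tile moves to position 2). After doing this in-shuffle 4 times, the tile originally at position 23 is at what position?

26

Track the tile's position through each in-shuffle:
23 → 46 → 35 → 13 → 26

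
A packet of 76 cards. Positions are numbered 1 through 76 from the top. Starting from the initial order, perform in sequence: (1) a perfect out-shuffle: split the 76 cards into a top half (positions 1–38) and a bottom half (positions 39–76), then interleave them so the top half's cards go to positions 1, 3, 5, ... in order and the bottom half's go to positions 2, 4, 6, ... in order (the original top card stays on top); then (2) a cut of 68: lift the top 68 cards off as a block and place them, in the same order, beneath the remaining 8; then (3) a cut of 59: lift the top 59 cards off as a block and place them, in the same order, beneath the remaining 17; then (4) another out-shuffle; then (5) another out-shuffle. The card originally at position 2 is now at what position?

Track the card from position 2 forward through each operation:
  after op 1 (out-shuffle): 2 → 3
  after op 2 (cut 68): 3 → 11
  after op 3 (cut 59): 11 → 28
  after op 4 (out-shuffle): 28 → 55
  after op 5 (out-shuffle): 55 → 34

34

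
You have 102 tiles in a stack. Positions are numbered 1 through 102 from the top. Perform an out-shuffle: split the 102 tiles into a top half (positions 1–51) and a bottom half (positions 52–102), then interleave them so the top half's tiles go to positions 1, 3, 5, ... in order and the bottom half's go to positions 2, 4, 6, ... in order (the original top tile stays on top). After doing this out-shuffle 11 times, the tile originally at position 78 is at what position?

36

Track the tile's position through each out-shuffle:
78 → 54 → 6 → 11 → 21 → 41 → 81 → 60 → 18 → 35 → 69 → 36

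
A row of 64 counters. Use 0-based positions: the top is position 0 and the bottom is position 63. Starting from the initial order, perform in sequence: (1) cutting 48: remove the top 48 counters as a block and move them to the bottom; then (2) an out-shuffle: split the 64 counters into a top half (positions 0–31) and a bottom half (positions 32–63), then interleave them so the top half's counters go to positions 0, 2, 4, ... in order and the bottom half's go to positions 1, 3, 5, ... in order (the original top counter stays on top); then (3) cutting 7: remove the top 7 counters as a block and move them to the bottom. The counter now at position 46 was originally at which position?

Undo the operations in reverse order, starting from position 46:
  undo op 3 (cut 7): 46 ← 53
  undo op 2 (out-shuffle, from bottom half): 53 ← 58
  undo op 1 (cut 48): 58 ← 42
So the counter at position 46 came from original position 42.

42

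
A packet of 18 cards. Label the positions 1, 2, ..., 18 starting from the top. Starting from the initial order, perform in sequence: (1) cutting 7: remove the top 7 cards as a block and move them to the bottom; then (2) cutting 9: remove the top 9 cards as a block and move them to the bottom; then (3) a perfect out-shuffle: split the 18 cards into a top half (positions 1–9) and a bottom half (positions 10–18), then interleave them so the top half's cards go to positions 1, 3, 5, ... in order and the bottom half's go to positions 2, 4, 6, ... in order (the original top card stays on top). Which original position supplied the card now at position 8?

Undo the operations in reverse order, starting from position 8:
  undo op 3 (out-shuffle, from bottom half): 8 ← 13
  undo op 2 (cut 9): 13 ← 4
  undo op 1 (cut 7): 4 ← 11
So the card at position 8 came from original position 11.

11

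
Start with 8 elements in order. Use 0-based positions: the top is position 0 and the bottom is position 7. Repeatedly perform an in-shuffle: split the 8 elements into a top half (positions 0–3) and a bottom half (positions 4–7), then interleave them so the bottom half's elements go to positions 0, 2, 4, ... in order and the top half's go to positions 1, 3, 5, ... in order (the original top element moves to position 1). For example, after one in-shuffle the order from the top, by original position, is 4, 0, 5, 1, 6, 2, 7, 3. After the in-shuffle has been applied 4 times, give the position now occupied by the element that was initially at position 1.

Track the element's position through each in-shuffle:
1 → 3 → 7 → 6 → 4

4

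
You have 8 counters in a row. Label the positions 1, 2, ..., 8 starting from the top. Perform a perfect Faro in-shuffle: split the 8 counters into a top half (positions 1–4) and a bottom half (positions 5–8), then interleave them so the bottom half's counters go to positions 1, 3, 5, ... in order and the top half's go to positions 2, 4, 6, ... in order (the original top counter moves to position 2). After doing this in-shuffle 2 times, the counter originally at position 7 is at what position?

Track the counter's position through each in-shuffle:
7 → 5 → 1

1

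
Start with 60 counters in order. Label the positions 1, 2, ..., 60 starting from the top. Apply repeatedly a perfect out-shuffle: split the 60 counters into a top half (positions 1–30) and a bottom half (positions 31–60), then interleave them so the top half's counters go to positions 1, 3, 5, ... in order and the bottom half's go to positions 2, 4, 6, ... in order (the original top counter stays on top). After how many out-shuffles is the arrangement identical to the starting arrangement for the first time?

The out-shuffle permutes the 60 positions with cycle lengths [1, 1, 58].
Every counter is home exactly when every cycle has completed a whole number of laps, i.e. after lcm(1, 58) = 58 out-shuffles.

58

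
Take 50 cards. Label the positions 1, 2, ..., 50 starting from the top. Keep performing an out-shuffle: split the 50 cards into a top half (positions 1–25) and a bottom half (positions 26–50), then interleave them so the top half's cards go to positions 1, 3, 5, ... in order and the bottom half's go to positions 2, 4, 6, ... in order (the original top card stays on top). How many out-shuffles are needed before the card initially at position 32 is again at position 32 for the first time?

Follow position 32 under repeated out-shuffles:
32 → 14 → 27 → 4 → 7 → 13 → 25 → 49 → ... → 32 (length 21)
It first returns after 21 out-shuffles.

21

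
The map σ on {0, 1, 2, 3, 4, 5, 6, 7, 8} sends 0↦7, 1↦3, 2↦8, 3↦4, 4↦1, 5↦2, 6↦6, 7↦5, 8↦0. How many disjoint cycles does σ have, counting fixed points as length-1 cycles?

3

Cycle decomposition: (0 7 5 2 8) (1 3 4) (6).
3 cycles.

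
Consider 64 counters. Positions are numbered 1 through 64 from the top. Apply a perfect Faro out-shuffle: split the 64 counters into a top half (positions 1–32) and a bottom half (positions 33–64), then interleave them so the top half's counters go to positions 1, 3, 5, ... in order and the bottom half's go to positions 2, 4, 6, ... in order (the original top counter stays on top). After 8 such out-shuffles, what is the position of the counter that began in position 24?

Track the counter's position through each out-shuffle:
24 → 47 → 30 → 59 → 54 → 44 → 24 → 47 → 30

30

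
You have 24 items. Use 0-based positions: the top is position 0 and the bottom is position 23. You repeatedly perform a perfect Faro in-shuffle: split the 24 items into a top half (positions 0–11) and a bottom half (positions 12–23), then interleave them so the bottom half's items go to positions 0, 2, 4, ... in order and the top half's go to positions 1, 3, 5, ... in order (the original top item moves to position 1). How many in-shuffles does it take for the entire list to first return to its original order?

The in-shuffle permutes the 24 positions with cycle lengths [4, 20].
Every item is home exactly when every cycle has completed a whole number of laps, i.e. after lcm(4, 20) = 20 in-shuffles.

20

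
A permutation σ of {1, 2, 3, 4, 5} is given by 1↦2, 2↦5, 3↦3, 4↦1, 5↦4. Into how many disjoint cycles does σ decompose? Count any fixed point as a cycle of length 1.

2

Cycle decomposition: (1 2 5 4) (3).
2 cycles.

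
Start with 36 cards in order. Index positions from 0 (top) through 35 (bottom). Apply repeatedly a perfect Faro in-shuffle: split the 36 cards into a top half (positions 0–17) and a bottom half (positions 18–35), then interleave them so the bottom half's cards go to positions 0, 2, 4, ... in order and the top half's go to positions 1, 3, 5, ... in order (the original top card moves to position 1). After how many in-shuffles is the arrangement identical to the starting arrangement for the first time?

36

The in-shuffle permutes the 36 positions with cycle lengths [36].
Every card is home exactly when every cycle has completed a whole number of laps, i.e. after lcm(36) = 36 in-shuffles.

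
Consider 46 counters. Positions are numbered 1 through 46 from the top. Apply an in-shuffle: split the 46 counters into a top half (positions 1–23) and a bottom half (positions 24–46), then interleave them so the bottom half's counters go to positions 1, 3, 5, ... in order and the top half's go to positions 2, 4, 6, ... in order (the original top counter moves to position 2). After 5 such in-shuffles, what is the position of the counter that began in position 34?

Track the counter's position through each in-shuffle:
34 → 21 → 42 → 37 → 27 → 7

7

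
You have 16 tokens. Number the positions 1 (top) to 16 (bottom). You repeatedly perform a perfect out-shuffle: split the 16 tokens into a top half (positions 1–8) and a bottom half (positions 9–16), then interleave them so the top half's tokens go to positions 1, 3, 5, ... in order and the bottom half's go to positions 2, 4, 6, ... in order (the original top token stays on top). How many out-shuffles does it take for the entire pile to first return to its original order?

4

The out-shuffle permutes the 16 positions with cycle lengths [1, 1, 2, 4, 4, 4].
Every token is home exactly when every cycle has completed a whole number of laps, i.e. after lcm(1, 2, 4) = 4 out-shuffles.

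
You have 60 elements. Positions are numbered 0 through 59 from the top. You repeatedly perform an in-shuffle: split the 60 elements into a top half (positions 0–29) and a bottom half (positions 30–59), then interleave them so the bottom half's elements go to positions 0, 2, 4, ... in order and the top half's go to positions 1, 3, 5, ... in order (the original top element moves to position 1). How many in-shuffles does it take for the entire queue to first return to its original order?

60

The in-shuffle permutes the 60 positions with cycle lengths [60].
Every element is home exactly when every cycle has completed a whole number of laps, i.e. after lcm(60) = 60 in-shuffles.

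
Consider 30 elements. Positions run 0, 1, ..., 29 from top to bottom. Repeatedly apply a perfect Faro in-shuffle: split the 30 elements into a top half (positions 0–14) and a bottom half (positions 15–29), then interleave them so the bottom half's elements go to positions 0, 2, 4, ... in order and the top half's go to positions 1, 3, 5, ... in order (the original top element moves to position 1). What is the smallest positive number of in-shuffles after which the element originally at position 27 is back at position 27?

Follow position 27 under repeated in-shuffles:
27 → 24 → 18 → 6 → 13 → 27
It first returns after 5 in-shuffles.

5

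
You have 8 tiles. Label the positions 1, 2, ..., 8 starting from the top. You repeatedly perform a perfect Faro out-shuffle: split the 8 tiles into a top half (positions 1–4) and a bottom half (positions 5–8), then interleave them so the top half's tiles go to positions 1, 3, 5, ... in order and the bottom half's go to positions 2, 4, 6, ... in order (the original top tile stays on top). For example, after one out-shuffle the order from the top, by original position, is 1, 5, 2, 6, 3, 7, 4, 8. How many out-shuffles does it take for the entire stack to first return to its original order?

The out-shuffle permutes the 8 positions with cycle lengths [1, 1, 3, 3].
Every tile is home exactly when every cycle has completed a whole number of laps, i.e. after lcm(1, 3) = 3 out-shuffles.

3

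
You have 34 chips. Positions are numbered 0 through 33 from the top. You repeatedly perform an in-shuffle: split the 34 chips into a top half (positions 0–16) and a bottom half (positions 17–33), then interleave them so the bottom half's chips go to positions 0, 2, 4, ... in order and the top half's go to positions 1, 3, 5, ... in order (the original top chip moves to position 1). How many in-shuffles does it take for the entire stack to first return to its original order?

The in-shuffle permutes the 34 positions with cycle lengths [3, 3, 4, 12, 12].
Every chip is home exactly when every cycle has completed a whole number of laps, i.e. after lcm(3, 4, 12) = 12 in-shuffles.

12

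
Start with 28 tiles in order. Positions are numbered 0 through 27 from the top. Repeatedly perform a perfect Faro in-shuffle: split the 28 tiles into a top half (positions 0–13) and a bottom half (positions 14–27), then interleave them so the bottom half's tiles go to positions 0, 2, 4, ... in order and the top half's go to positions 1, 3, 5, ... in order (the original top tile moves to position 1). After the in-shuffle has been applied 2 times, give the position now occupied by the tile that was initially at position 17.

13

Track the tile's position through each in-shuffle:
17 → 6 → 13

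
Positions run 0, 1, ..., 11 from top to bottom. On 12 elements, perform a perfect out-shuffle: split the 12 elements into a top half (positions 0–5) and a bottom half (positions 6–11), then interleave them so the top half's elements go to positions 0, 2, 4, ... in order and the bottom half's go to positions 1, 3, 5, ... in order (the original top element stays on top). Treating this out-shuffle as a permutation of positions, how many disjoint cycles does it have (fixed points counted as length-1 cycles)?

3

Trace each unvisited position around until it returns:
(0) (1 2 4 8 5 10 9 7 3 6) (11)
3 cycles in total.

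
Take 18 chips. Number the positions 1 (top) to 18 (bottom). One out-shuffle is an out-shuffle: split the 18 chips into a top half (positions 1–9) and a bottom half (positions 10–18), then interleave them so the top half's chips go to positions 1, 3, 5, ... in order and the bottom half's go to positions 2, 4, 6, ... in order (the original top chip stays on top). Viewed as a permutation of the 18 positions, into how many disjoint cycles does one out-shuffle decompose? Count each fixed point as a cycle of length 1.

4

Trace each unvisited position around until it returns:
(1) (2 3 5 9 17 16 14 10) (4 7 13 8 15 12 6 11) (18)
4 cycles in total.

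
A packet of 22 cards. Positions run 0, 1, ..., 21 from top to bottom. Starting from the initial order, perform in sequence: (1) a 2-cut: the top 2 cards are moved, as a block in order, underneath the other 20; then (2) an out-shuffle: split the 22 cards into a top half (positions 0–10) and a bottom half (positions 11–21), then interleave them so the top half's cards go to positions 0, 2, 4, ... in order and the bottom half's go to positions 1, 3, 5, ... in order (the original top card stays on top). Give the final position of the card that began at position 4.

Track the card from position 4 forward through each operation:
  after op 1 (cut 2): 4 → 2
  after op 2 (out-shuffle): 2 → 4

4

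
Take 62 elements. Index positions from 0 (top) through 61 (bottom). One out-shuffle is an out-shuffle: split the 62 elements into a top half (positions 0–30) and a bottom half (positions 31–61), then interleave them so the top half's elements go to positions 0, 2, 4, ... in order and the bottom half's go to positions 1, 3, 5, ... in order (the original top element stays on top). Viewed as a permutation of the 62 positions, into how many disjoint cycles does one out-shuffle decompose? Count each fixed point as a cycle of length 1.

Trace each unvisited position around until it returns:
(0) (1 2 4 8 16 32 ... len 60) (61)
3 cycles in total.

3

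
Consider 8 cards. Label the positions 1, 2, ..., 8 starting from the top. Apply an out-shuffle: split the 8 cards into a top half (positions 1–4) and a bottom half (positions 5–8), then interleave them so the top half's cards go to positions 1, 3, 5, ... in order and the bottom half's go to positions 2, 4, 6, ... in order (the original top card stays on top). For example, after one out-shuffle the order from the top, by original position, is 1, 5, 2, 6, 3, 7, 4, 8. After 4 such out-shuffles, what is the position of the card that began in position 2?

Track the card's position through each out-shuffle:
2 → 3 → 5 → 2 → 3

3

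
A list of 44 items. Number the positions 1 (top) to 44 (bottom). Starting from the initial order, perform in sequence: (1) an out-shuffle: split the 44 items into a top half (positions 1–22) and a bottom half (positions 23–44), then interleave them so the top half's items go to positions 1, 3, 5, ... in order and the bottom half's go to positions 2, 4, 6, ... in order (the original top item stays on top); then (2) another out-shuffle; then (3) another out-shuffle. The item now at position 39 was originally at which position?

Undo the operations in reverse order, starting from position 39:
  undo op 3 (out-shuffle, from top half): 39 ← 20
  undo op 2 (out-shuffle, from bottom half): 20 ← 32
  undo op 1 (out-shuffle, from bottom half): 32 ← 38
So the item at position 39 came from original position 38.

38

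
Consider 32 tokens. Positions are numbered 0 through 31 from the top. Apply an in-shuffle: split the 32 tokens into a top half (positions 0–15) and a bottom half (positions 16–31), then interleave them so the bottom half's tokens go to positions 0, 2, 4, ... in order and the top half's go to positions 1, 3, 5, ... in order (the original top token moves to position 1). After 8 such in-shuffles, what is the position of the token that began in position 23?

Track the token's position through each in-shuffle:
23 → 14 → 29 → 26 → 20 → 8 → 17 → 2 → 5

5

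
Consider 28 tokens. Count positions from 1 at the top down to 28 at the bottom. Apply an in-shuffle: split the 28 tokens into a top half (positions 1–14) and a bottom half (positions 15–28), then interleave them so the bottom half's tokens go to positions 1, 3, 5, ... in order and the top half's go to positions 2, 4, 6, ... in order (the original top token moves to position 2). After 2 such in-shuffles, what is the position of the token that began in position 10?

Track the token's position through each in-shuffle:
10 → 20 → 11

11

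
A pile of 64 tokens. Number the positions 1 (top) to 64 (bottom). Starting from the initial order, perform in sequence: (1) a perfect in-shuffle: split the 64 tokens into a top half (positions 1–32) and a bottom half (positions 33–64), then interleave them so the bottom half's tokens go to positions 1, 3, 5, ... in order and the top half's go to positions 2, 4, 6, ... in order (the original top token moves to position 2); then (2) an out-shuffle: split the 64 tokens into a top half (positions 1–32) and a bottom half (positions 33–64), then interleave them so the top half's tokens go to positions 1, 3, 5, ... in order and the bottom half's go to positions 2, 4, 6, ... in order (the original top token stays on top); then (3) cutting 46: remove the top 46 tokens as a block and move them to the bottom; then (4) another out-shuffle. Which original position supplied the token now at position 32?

Undo the operations in reverse order, starting from position 32:
  undo op 4 (out-shuffle, from bottom half): 32 ← 48
  undo op 3 (cut 46): 48 ← 30
  undo op 2 (out-shuffle, from bottom half): 30 ← 47
  undo op 1 (in-shuffle, from bottom half): 47 ← 56
So the token at position 32 came from original position 56.

56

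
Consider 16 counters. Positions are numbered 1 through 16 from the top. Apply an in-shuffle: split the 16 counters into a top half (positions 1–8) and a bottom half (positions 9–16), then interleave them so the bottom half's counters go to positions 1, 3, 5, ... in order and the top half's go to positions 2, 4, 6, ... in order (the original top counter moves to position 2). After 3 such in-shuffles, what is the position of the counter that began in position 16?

9

Track the counter's position through each in-shuffle:
16 → 15 → 13 → 9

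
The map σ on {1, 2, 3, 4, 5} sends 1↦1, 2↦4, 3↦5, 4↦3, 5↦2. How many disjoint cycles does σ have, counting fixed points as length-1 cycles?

Cycle decomposition: (1) (2 4 3 5).
2 cycles.

2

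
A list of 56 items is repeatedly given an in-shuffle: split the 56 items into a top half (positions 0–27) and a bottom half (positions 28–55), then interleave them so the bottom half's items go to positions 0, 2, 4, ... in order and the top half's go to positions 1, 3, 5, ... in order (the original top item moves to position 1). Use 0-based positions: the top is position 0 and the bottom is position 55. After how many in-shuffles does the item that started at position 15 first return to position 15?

18

Follow position 15 under repeated in-shuffles:
15 → 31 → 6 → 13 → 27 → 55 → 54 → 52 → 48 → 40 → 24 → 49 → 42 → 28 → 0 → 1 → 3 → 7 → 15
It first returns after 18 in-shuffles.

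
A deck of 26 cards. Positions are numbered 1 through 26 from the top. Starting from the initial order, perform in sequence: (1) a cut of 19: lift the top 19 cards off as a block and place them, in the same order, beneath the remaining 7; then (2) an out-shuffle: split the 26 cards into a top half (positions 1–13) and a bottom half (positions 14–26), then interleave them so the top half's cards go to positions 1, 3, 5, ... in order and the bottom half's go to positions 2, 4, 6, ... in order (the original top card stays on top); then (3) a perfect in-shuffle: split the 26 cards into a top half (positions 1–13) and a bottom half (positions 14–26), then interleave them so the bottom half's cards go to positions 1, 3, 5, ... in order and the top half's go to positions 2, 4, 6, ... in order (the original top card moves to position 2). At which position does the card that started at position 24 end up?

18

Track the card from position 24 forward through each operation:
  after op 1 (cut 19): 24 → 5
  after op 2 (out-shuffle): 5 → 9
  after op 3 (in-shuffle): 9 → 18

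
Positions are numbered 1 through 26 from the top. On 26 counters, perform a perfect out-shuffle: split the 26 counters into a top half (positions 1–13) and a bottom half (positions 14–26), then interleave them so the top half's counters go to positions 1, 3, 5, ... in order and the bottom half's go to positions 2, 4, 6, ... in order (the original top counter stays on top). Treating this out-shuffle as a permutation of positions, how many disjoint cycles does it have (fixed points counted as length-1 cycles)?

Trace each unvisited position around until it returns:
(1) (2 3 5 9 17 8 ... len 20) (6 11 21 16) (26)
4 cycles in total.

4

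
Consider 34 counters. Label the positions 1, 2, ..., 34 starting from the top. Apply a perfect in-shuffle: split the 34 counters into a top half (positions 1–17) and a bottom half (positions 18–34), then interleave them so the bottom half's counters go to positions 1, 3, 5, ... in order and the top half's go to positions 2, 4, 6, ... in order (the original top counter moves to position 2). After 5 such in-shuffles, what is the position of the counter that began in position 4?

Track the counter's position through each in-shuffle:
4 → 8 → 16 → 32 → 29 → 23

23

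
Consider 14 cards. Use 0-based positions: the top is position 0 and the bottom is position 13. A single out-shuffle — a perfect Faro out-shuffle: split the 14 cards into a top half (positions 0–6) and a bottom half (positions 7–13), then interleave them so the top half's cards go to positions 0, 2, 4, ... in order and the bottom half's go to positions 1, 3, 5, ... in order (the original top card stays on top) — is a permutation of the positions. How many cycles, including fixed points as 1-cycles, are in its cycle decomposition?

Trace each unvisited position around until it returns:
(0) (1 2 4 8 3 6 ... len 12) (13)
3 cycles in total.

3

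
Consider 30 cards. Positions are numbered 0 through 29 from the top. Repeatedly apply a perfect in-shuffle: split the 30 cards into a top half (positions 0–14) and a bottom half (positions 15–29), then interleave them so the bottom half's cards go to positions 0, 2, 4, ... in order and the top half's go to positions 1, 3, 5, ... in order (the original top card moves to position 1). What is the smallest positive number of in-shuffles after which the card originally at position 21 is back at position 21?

Follow position 21 under repeated in-shuffles:
21 → 12 → 25 → 20 → 10 → 21
It first returns after 5 in-shuffles.

5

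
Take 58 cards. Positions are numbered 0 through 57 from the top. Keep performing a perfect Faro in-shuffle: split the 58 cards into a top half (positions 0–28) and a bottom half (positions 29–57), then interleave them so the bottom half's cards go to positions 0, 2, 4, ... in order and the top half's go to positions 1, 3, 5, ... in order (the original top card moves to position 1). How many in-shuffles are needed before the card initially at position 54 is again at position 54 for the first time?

Follow position 54 under repeated in-shuffles:
54 → 50 → 42 → 26 → 53 → 48 → 38 → 18 → ... → 54 (length 58)
It first returns after 58 in-shuffles.

58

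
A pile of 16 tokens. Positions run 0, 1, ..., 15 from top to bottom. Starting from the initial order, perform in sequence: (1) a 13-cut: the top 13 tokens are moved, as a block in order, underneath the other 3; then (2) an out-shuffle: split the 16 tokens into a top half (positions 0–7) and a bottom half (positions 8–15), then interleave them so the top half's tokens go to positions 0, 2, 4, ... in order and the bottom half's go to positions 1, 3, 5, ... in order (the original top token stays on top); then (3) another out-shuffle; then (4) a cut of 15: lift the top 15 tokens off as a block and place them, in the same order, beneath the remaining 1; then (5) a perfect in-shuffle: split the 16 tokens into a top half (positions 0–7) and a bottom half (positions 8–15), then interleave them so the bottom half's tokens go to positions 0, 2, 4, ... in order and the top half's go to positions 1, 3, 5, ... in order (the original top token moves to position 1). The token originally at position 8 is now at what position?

Track the token from position 8 forward through each operation:
  after op 1 (cut 13): 8 → 11
  after op 2 (out-shuffle): 11 → 7
  after op 3 (out-shuffle): 7 → 14
  after op 4 (cut 15): 14 → 15
  after op 5 (in-shuffle): 15 → 14

14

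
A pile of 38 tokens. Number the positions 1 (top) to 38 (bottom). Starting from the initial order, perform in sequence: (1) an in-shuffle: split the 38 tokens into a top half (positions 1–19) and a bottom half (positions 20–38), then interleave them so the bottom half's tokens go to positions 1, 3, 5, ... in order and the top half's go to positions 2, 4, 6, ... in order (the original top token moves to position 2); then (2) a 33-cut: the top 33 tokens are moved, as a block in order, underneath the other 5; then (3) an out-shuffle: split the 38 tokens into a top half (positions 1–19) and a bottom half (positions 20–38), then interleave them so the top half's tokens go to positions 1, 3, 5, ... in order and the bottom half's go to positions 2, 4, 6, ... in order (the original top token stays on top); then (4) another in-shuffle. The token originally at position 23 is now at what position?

7

Track the token from position 23 forward through each operation:
  after op 1 (in-shuffle): 23 → 7
  after op 2 (cut 33): 7 → 12
  after op 3 (out-shuffle): 12 → 23
  after op 4 (in-shuffle): 23 → 7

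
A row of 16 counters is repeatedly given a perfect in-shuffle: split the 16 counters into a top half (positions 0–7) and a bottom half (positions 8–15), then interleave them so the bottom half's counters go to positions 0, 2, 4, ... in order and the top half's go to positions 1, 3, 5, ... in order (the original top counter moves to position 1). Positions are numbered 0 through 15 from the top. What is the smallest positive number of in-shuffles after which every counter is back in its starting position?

The in-shuffle permutes the 16 positions with cycle lengths [8, 8].
Every counter is home exactly when every cycle has completed a whole number of laps, i.e. after lcm(8) = 8 in-shuffles.

8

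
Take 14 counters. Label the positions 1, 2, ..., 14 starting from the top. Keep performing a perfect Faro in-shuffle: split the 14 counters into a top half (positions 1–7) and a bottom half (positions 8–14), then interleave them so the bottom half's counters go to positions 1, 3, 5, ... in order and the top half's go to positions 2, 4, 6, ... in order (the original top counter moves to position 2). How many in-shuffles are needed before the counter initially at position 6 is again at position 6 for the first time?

Follow position 6 under repeated in-shuffles:
6 → 12 → 9 → 3 → 6
It first returns after 4 in-shuffles.

4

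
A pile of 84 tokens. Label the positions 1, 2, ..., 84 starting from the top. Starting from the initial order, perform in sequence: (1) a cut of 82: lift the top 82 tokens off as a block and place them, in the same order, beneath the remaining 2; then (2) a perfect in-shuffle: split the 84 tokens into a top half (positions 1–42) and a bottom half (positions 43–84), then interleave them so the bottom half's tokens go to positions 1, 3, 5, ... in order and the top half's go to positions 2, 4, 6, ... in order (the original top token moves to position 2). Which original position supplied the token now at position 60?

28

Undo the operations in reverse order, starting from position 60:
  undo op 2 (in-shuffle, from top half): 60 ← 30
  undo op 1 (cut 82): 30 ← 28
So the token at position 60 came from original position 28.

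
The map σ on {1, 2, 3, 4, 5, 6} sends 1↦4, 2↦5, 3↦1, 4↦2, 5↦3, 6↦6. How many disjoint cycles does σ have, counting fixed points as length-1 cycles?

Cycle decomposition: (1 4 2 5 3) (6).
2 cycles.

2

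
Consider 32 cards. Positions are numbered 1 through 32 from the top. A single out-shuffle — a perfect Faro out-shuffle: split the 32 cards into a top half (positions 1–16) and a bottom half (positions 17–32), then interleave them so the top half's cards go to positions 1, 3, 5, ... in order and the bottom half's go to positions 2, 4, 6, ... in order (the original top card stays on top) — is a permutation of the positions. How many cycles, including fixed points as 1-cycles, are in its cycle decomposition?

Trace each unvisited position around until it returns:
(1) (2 3 5 9 17) (4 7 13 25 18) (6 11 21 10 19) (8 15 29 26 20) (12 23 14 27 22) (16 31 30 28 24) (32)
8 cycles in total.

8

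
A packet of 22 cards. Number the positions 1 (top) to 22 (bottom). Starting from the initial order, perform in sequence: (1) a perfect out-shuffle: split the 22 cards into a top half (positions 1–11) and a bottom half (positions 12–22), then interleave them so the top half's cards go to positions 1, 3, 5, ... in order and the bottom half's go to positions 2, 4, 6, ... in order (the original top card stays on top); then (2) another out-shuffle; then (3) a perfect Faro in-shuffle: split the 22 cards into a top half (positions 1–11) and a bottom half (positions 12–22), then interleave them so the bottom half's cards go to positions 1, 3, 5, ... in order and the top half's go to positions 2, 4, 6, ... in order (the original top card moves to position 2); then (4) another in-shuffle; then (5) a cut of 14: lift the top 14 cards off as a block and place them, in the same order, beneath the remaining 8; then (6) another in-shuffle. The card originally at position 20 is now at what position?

13

Track the card from position 20 forward through each operation:
  after op 1 (out-shuffle): 20 → 18
  after op 2 (out-shuffle): 18 → 14
  after op 3 (in-shuffle): 14 → 5
  after op 4 (in-shuffle): 5 → 10
  after op 5 (cut 14): 10 → 18
  after op 6 (in-shuffle): 18 → 13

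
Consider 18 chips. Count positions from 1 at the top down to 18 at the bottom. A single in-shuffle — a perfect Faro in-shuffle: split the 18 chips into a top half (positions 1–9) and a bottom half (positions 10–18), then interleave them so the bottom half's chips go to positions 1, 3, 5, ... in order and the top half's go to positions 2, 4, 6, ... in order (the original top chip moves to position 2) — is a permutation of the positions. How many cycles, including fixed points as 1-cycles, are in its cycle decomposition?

1

Trace each unvisited position around until it returns:
(1 2 4 8 16 13 ... len 18)
1 cycle in total.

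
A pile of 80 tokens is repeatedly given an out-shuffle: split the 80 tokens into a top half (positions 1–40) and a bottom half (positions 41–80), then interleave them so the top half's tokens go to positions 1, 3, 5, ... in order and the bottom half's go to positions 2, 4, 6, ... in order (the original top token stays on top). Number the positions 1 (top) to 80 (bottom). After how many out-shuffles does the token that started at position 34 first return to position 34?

Follow position 34 under repeated out-shuffles:
34 → 67 → 54 → 28 → 55 → 30 → 59 → 38 → ... → 34 (length 39)
It first returns after 39 out-shuffles.

39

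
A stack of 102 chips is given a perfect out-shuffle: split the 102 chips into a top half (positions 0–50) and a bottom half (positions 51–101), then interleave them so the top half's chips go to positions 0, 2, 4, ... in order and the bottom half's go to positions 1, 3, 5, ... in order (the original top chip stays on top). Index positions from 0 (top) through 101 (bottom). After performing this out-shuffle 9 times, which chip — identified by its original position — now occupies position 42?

6

Work backwards from position 42, undoing one out-shuffle at a time:
42 ← 21 ← 61 ← 81 ← 91 ← 96 ← 48 ← 24 ← 12 ← 6
So the chip now at position 42 started at position 6.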